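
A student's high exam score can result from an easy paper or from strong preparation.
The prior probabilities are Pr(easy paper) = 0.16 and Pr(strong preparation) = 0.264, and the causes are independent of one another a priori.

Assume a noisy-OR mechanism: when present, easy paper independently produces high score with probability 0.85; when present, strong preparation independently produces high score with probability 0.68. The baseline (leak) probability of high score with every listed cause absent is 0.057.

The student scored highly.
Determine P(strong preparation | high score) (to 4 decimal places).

P(strong preparation | high score) ≈ 0.5887

Under noisy-OR, P(high score | causes) = 1 − (1−0.057)·∏(1−qᵢ) over the active causes.
Sum P(high score|·) weighted by the priors over the 4 (easy paper, strong preparation) configurations:
  P(high score) = 0.057×0.84×0.736 + 0.69824×0.84×0.264 + 0.85855×0.16×0.736 + 0.954736×0.16×0.264
        = 0.035240 + 0.154842 + 0.101103 + 0.040328 = 0.331513
Configurations with strong preparation contribute 0.195170, so
  P(strong preparation | high score) = 0.195170 / 0.331513 ≈ 0.5887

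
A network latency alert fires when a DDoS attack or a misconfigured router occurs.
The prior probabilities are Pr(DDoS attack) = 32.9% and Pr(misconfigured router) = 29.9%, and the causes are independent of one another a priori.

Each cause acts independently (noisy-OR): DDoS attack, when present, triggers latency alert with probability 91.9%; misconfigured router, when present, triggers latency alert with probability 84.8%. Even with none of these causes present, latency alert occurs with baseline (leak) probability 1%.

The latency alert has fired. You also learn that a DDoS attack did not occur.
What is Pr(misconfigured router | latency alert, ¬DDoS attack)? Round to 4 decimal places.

Under noisy-OR, P(latency alert | causes) = 1 − (1−0.01)·∏(1−qᵢ) over the active causes.
P(latency alert | ¬DDoS attack) = 0.01×0.701 + 0.84952×0.299 = 0.007010 + 0.254006 = 0.261016
The misconfigured router-present share is 0.84952×0.299 = 0.254006.
P(misconfigured router | latency alert, ¬DDoS attack) = 0.254006 / 0.261016 ≈ 0.9731

Pr(misconfigured router | latency alert, ¬DDoS attack) ≈ 0.9731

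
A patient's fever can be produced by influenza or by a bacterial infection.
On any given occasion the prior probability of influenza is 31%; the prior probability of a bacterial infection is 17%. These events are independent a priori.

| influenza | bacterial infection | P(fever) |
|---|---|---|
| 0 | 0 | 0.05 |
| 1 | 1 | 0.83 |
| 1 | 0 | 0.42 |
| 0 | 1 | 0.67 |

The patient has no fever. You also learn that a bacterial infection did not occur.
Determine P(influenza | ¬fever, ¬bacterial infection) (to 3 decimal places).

P(influenza | ¬fever, ¬bacterial infection) ≈ 0.215

Enumerate both values of influenza and weight by the priors:
  P(¬fever | ¬bacterial infection) = 0.95×0.69 + 0.58×0.31
        = 0.655500 + 0.179800 = 0.835300
Configurations with influenza contribute 0.179800, so
  P(influenza | ¬fever, ¬bacterial infection) = 0.179800 / 0.835300 ≈ 0.215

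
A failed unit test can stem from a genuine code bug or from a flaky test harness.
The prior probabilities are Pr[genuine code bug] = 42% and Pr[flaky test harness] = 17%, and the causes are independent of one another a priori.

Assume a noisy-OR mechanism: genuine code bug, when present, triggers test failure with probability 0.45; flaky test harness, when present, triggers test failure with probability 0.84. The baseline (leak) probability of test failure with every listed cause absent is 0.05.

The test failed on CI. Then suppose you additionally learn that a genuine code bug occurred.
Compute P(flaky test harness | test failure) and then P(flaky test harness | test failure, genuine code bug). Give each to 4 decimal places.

Under noisy-OR, P(test failure | causes) = 1 − (1−0.05)·∏(1−qᵢ) over the active causes.
Sum P(test failure|·) weighted by the priors over the 4 (genuine code bug, flaky test harness) configurations:
  P(test failure) = 0.05·0.58·0.83 + 0.848·0.58·0.17 + 0.4775·0.42·0.83 + 0.9164·0.42·0.17
        = 0.024070 + 0.083613 + 0.166456 + 0.065431 = 0.339570
Keeping only the flaky test harness-present terms gives 0.149044, so
  P(flaky test harness | test failure) = 0.149044 / 0.339570 ≈ 0.4389

With the extra evidence:
P(test failure | genuine code bug) = 0.4775*0.83 + 0.9164*0.17 = 0.396325 + 0.155788 = 0.552113
Restricting to configurations with flaky test harness present: 0.9164*0.17 = 0.155788.
P(flaky test harness | test failure, genuine code bug) = 0.155788 / 0.552113 ≈ 0.2822
— genuine code bug explains away the evidence for flaky test harness.

P(flaky test harness | test failure) ≈ 0.4389; P(flaky test harness | test failure, genuine code bug) ≈ 0.2822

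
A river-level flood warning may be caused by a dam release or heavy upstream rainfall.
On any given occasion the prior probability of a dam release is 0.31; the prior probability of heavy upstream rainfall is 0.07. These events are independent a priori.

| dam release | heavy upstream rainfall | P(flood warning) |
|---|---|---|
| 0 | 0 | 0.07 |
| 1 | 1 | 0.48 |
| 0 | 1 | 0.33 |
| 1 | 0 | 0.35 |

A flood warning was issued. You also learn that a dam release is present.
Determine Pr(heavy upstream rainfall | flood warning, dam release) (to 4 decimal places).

P(flood warning | dam release) = 0.35*0.93 + 0.48*0.07 = 0.325500 + 0.033600 = 0.359100
Of this, 0.033600 comes from 0.48*0.07 (the heavy upstream rainfall=true cases).
So P(heavy upstream rainfall | flood warning, dam release) = 0.033600/0.359100 ≈ 0.0936.

Pr(heavy upstream rainfall | flood warning, dam release) ≈ 0.0936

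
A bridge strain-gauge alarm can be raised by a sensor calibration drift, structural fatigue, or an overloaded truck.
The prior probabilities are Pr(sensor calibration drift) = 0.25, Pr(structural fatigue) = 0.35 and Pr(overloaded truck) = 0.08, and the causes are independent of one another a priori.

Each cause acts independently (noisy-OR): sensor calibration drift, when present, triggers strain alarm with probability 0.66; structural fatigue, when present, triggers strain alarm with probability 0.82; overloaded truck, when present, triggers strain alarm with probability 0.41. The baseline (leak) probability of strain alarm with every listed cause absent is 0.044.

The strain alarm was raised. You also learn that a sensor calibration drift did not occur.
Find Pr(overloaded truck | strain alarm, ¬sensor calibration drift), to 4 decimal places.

Under noisy-OR, P(strain alarm | causes) = 1 − (1−0.044)·∏(1−qᵢ) over the active causes.
Enumerate the 4 (structural fatigue, overloaded truck) configurations and weight by the priors:
  P(strain alarm | ¬sensor calibration drift) = 0.044×0.65×0.92 + 0.43596×0.65×0.08 + 0.82792×0.35×0.92 + 0.898473×0.35×0.08
        = 0.026312 + 0.022670 + 0.266590 + 0.025157 = 0.340729
Keeping only the overloaded truck-present terms gives 0.047827, so
  P(overloaded truck | strain alarm, ¬sensor calibration drift) = 0.047827 / 0.340729 ≈ 0.1404

Pr(overloaded truck | strain alarm, ¬sensor calibration drift) ≈ 0.1404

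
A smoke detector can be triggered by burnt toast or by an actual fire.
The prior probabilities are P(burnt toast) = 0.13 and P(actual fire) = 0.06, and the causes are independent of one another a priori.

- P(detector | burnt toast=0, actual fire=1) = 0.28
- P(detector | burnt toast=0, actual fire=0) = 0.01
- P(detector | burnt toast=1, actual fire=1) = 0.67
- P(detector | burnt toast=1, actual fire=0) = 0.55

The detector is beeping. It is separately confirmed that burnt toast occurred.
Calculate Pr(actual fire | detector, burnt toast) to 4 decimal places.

Pr(actual fire | detector, burnt toast) ≈ 0.0721

P(detector | burnt toast) = 0.55·0.94 + 0.67·0.06 = 0.517000 + 0.040200 = 0.557200
The actual fire-present share is 0.67·0.06 = 0.040200.
Hence the posterior is 0.040200/0.557200 ≈ 0.0721.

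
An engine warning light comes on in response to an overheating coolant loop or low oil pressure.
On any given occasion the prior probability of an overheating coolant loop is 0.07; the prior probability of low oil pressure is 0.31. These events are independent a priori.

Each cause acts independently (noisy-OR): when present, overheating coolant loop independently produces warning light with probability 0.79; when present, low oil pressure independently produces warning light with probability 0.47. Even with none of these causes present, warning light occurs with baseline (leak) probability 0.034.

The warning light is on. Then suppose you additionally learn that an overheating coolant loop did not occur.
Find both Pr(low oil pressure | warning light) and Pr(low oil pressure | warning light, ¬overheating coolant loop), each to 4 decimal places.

Pr(low oil pressure | warning light) ≈ 0.7263; Pr(low oil pressure | warning light, ¬overheating coolant loop) ≈ 0.8657

Under noisy-OR, P(warning light | causes) = 1 − (1−0.034)·∏(1−qᵢ) over the active causes.
P(warning light) = 0.034·0.93·0.69 + 0.48802·0.93·0.31 + 0.79714·0.07·0.69 + 0.892484·0.07·0.31 = 0.021818 + 0.140696 + 0.038502 + 0.019367 = 0.220383
Of this, 0.160063 comes from 0.140696 + 0.019367 (the low oil pressure=true cases).
P(low oil pressure | warning light) = 0.160063 / 0.220383 ≈ 0.7263

Now condition on the additional information:
By total probability over both values of low oil pressure:
  P(warning light | ¬overheating coolant loop) = 0.034*0.69 + 0.48802*0.31
        = 0.023460 + 0.151286 = 0.174746
Configurations with low oil pressure contribute 0.151286, so
  P(low oil pressure | warning light, ¬overheating coolant loop) = 0.151286 / 0.174746 ≈ 0.8657
With overheating coolant loop excluded, low oil pressure must carry more of the explanatory weight for the warning light.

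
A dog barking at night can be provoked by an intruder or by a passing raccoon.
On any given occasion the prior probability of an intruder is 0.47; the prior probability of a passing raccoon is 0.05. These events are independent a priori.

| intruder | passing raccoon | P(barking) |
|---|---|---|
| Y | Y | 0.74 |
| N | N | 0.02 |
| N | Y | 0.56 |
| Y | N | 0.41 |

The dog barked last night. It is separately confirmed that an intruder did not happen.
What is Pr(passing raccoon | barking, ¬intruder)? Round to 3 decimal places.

Sum P(barking|·) weighted by the priors over both values of passing raccoon:
  P(barking | ¬intruder) = 0.02*0.95 + 0.56*0.05
        = 0.019000 + 0.028000 = 0.047000
Configurations with passing raccoon contribute 0.028000, so
  P(passing raccoon | barking, ¬intruder) = 0.028000 / 0.047000 ≈ 0.596

Pr(passing raccoon | barking, ¬intruder) ≈ 0.596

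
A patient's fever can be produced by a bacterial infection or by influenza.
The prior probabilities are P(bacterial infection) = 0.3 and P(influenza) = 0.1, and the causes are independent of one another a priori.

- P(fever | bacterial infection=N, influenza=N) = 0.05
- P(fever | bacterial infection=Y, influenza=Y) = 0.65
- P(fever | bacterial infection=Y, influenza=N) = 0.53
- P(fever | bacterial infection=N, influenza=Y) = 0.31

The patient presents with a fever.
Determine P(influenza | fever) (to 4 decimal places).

P(influenza | fever) ≈ 0.1909

By total probability over the 4 (bacterial infection, influenza) configurations:
  P(fever) = 0.05*0.7*0.9 + 0.31*0.7*0.1 + 0.53*0.3*0.9 + 0.65*0.3*0.1
        = 0.031500 + 0.021700 + 0.143100 + 0.019500 = 0.215800
Configurations with influenza contribute 0.041200, so
  P(influenza | fever) = 0.041200 / 0.215800 ≈ 0.1909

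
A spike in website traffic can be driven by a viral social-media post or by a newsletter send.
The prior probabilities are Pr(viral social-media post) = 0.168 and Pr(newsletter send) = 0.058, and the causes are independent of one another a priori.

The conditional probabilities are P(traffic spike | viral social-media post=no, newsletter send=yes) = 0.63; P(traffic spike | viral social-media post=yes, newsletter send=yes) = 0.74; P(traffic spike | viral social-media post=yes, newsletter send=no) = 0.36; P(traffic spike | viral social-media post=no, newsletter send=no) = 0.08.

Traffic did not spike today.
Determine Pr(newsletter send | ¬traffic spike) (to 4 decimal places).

Pr(newsletter send | ¬traffic spike) ≈ 0.0242

Enumerate the 4 (viral social-media post, newsletter send) configurations and weight by the priors:
  P(¬traffic spike) = 0.92·0.832·0.942 + 0.37·0.832·0.058 + 0.64·0.168·0.942 + 0.26·0.168·0.058
        = 0.721044 + 0.017855 + 0.101284 + 0.002533 = 0.842716
Configurations with newsletter send contribute 0.020388, so
  P(newsletter send | ¬traffic spike) = 0.020388 / 0.842716 ≈ 0.0242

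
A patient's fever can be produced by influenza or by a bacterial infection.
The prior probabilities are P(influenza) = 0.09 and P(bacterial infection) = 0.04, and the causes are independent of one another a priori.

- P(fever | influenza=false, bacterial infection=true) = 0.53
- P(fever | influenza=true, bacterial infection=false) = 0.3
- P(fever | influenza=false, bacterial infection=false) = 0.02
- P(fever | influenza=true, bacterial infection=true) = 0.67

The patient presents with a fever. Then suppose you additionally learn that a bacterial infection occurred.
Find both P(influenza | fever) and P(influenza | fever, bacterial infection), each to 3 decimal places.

By total probability over the 4 (influenza, bacterial infection) configurations:
  P(fever) = 0.02×0.91×0.96 + 0.53×0.91×0.04 + 0.3×0.09×0.96 + 0.67×0.09×0.04
        = 0.017472 + 0.019292 + 0.025920 + 0.002412 = 0.065096
Keeping only the influenza-present terms gives 0.028332, so
  P(influenza | fever) = 0.028332 / 0.065096 ≈ 0.435

Now also conditioning on bacterial infection=true:
Enumerate both values of influenza and weight by the priors:
  P(fever | bacterial infection) = 0.53×0.91 + 0.67×0.09
        = 0.482300 + 0.060300 = 0.542600
The terms with influenza present sum to 0.060300, so
  P(influenza | fever, bacterial infection) = 0.060300 / 0.542600 ≈ 0.111
— bacterial infection explains away the evidence for influenza.

P(influenza | fever) ≈ 0.435; P(influenza | fever, bacterial infection) ≈ 0.111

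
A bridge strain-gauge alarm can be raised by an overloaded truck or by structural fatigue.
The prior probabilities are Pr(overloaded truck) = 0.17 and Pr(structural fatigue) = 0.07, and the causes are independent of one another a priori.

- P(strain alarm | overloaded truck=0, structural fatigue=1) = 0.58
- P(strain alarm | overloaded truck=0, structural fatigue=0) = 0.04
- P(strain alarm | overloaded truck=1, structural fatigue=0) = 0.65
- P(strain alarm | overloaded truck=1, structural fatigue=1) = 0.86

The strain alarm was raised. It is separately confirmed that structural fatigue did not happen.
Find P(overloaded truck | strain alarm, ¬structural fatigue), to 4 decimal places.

For the numerator, keep only overloaded truck=true terms: 0.65*0.17 = 0.110500
Denominator P(strain alarm | ¬structural fatigue): 0.04*0.83 + 0.65*0.17 = 0.143700
P(overloaded truck | strain alarm, ¬structural fatigue) = 0.110500/0.143700 ≈ 0.7690

P(overloaded truck | strain alarm, ¬structural fatigue) ≈ 0.7690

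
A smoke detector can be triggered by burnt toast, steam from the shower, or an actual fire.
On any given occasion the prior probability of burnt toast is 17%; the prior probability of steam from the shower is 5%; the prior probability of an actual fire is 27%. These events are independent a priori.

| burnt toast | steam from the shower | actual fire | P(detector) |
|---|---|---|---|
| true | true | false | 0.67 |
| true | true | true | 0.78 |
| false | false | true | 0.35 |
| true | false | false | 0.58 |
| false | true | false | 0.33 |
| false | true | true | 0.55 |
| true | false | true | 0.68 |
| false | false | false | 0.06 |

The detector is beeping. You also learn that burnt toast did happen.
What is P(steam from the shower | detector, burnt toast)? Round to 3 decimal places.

P(steam from the shower | detector, burnt toast) ≈ 0.057

Numerator (weight on configurations with steam from the shower): 0.024455 + 0.010530 = 0.034985
The normalizing constant is 0.58*0.95*0.73 + 0.68*0.95*0.27 + 0.67*0.05*0.73 + 0.78*0.05*0.27 = 0.611635
P(steam from the shower | detector, burnt toast) = 0.034985/0.611635 ≈ 0.057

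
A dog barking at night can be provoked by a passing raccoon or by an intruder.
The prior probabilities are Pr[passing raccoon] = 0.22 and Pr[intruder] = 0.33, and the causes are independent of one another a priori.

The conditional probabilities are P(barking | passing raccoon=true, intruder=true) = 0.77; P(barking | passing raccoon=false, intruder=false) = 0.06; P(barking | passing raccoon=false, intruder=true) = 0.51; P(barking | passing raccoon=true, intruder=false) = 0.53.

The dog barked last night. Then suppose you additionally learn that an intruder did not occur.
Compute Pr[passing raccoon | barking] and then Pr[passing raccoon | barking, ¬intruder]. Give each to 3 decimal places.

Pr[passing raccoon | barking] ≈ 0.452; Pr[passing raccoon | barking, ¬intruder] ≈ 0.714

P(barking) = 0.06*0.78*0.67 + 0.51*0.78*0.33 + 0.53*0.22*0.67 + 0.77*0.22*0.33 = 0.031356 + 0.131274 + 0.078122 + 0.055902 = 0.296654
The passing raccoon-present share is 0.078122 + 0.055902 = 0.134024.
So P(passing raccoon | barking) = 0.134024/0.296654 ≈ 0.452.

Now condition on the additional information:
By total probability over both values of passing raccoon:
  P(barking | ¬intruder) = 0.06·0.78 + 0.53·0.22
        = 0.046800 + 0.116600 = 0.163400
Configurations with passing raccoon contribute 0.116600, so
  P(passing raccoon | barking, ¬intruder) = 0.116600 / 0.163400 ≈ 0.714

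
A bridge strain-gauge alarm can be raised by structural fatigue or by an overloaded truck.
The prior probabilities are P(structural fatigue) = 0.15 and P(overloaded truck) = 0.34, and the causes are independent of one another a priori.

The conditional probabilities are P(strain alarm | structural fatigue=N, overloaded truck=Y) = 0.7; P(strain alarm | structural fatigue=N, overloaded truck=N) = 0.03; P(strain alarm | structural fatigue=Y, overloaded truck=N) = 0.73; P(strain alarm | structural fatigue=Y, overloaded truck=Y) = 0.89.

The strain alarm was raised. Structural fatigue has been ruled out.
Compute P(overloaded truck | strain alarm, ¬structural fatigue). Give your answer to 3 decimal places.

P(strain alarm | ¬structural fatigue) = 0.03×0.66 + 0.7×0.34 = 0.019800 + 0.238000 = 0.257800
Restricting to configurations with overloaded truck present: 0.7×0.34 = 0.238000.
So P(overloaded truck | strain alarm, ¬structural fatigue) = 0.238000/0.257800 ≈ 0.923.

P(overloaded truck | strain alarm, ¬structural fatigue) ≈ 0.923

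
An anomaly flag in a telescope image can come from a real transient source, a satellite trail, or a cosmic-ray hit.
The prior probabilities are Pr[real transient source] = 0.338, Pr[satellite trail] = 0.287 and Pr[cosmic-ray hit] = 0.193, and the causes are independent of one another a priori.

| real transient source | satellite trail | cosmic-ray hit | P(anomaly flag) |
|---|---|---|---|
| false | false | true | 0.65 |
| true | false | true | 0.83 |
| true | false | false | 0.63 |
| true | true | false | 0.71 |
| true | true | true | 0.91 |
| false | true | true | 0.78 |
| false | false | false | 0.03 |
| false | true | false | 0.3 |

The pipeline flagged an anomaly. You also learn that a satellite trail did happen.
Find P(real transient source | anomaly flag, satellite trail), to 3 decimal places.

P(real transient source | anomaly flag, satellite trail) ≈ 0.493

Weight on real transient source=true, given the evidence: 0.193664 + 0.059363 = 0.253027
The normalizing constant is 0.3·0.662·0.807 + 0.78·0.662·0.193 + 0.71·0.338·0.807 + 0.91·0.338·0.193 = 0.512954
Posterior = 0.253027 / 0.512954 ≈ 0.493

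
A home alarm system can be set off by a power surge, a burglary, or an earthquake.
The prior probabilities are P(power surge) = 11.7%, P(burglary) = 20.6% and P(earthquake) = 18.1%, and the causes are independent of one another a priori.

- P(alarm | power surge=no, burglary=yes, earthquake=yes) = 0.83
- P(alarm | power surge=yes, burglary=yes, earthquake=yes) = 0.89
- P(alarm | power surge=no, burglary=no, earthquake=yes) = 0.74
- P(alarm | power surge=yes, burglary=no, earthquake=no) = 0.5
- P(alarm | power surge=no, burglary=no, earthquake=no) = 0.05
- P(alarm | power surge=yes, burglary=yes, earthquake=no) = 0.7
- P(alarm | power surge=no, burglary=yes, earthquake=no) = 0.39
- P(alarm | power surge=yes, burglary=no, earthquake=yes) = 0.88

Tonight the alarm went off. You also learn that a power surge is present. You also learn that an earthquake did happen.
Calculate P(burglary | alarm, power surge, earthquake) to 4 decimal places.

P(alarm | power surge, earthquake) = 0.88·0.794 + 0.89·0.206 = 0.698720 + 0.183340 = 0.882060
The burglary-present share is 0.89·0.206 = 0.183340.
So P(burglary | alarm, power surge, earthquake) = 0.183340/0.882060 ≈ 0.2079.

P(burglary | alarm, power surge, earthquake) ≈ 0.2079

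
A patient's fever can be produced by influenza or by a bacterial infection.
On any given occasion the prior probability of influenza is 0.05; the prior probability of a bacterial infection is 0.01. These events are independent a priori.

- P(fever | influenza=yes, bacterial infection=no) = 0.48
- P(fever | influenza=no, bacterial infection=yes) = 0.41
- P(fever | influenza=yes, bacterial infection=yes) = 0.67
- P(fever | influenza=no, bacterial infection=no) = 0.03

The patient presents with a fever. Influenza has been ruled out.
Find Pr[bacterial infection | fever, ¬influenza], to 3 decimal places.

Pr[bacterial infection | fever, ¬influenza] ≈ 0.121

Enumerate both values of bacterial infection and weight by the priors:
  P(fever | ¬influenza) = 0.03·0.99 + 0.41·0.01
        = 0.029700 + 0.004100 = 0.033800
The terms with bacterial infection present sum to 0.004100, so
  P(bacterial infection | fever, ¬influenza) = 0.004100 / 0.033800 ≈ 0.121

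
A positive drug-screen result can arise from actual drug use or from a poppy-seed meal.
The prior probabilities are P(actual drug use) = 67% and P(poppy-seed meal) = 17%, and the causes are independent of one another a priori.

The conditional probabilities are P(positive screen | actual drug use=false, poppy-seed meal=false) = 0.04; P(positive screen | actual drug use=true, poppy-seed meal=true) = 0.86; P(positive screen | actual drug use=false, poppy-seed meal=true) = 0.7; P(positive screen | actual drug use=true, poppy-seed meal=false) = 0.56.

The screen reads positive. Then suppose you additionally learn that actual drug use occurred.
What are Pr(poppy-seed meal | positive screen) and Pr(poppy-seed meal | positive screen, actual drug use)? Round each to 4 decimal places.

Pr(poppy-seed meal | positive screen) ≈ 0.2986; Pr(poppy-seed meal | positive screen, actual drug use) ≈ 0.2393

P(positive screen) = 0.04*0.33*0.83 + 0.7*0.33*0.17 + 0.56*0.67*0.83 + 0.86*0.67*0.17 = 0.010956 + 0.039270 + 0.311416 + 0.097954 = 0.459596
The poppy-seed meal-present share is 0.039270 + 0.097954 = 0.137224.
Hence the posterior is 0.137224/0.459596 ≈ 0.2986.

Now also conditioning on actual drug use=true:
Numerator (weight on configurations with poppy-seed meal): 0.86*0.17 = 0.146200
Denominator P(positive screen | actual drug use): 0.56*0.83 + 0.86*0.17 = 0.611000
Posterior = 0.146200 / 0.611000 ≈ 0.2393
The drop from 0.2986 to 0.2393 is the explaining-away (discounting) effect.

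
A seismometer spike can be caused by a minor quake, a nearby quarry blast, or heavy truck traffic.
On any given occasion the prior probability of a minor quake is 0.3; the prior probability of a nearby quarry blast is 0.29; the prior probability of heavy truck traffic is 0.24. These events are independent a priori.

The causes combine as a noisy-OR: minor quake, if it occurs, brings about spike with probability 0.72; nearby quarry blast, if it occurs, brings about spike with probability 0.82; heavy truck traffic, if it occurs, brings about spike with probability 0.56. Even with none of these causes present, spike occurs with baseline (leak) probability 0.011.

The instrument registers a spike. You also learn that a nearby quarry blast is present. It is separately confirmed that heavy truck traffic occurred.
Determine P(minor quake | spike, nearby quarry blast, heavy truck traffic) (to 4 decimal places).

P(minor quake | spike, nearby quarry blast, heavy truck traffic) ≈ 0.3126

Under noisy-OR, P(spike | causes) = 1 − (1−0.011)·∏(1−qᵢ) over the active causes.
Numerator (weight on configurations with minor quake): 0.978068×0.3 = 0.293420
The normalizing constant is 0.921671×0.7 + 0.978068×0.3 = 0.938590
Posterior = 0.293420 / 0.938590 ≈ 0.3126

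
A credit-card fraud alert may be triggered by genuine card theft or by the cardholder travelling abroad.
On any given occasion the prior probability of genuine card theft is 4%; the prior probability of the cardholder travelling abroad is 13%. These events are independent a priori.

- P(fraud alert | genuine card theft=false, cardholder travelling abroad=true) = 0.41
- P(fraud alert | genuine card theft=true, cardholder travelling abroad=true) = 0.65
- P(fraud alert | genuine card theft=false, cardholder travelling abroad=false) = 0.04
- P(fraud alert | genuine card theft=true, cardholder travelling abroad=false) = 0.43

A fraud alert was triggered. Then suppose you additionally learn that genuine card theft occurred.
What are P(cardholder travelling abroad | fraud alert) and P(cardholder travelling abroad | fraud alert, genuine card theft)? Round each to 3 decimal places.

Sum P(fraud alert|·) weighted by the priors over the 4 (genuine card theft, cardholder travelling abroad) configurations:
  P(fraud alert) = 0.04·0.96·0.87 + 0.41·0.96·0.13 + 0.43·0.04·0.87 + 0.65·0.04·0.13
        = 0.033408 + 0.051168 + 0.014964 + 0.003380 = 0.102920
Keeping only the cardholder travelling abroad-present terms gives 0.054548, so
  P(cardholder travelling abroad | fraud alert) = 0.054548 / 0.102920 ≈ 0.530

With the extra evidence:
Numerator (weight on configurations with cardholder travelling abroad): 0.65·0.13 = 0.084500
The normalizing constant is 0.43·0.87 + 0.65·0.13 = 0.458600
P(cardholder travelling abroad | fraud alert, genuine card theft) = 0.084500/0.458600 ≈ 0.184
The drop from 0.530 to 0.184 is the explaining-away (discounting) effect.

P(cardholder travelling abroad | fraud alert) ≈ 0.530; P(cardholder travelling abroad | fraud alert, genuine card theft) ≈ 0.184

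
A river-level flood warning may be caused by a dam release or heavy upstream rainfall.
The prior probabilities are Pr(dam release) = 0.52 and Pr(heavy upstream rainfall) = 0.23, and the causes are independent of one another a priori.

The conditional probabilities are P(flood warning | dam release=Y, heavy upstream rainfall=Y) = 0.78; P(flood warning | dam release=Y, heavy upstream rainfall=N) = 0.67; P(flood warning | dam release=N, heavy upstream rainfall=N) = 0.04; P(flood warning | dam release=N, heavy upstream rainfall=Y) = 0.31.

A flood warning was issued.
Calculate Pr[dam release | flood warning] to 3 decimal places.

Pr[dam release | flood warning] ≈ 0.881

Weight on dam release=true, given the evidence: 0.268268 + 0.093288 = 0.361556
Normalizer over all consistent configurations: 0.04·0.48·0.77 + 0.31·0.48·0.23 + 0.67·0.52·0.77 + 0.78·0.52·0.23 = 0.410564
P(dam release | flood warning) = 0.361556/0.410564 ≈ 0.881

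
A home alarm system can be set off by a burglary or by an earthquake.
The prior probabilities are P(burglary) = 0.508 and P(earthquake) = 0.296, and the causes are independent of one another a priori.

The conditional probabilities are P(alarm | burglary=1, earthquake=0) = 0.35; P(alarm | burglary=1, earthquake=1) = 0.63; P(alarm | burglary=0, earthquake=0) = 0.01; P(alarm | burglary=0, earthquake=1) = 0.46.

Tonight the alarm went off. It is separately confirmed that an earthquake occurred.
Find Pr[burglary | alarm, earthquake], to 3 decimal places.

P(alarm | earthquake) = 0.46×0.492 + 0.63×0.508 = 0.226320 + 0.320040 = 0.546360
Of this, 0.320040 comes from 0.63×0.508 (the burglary=true cases).
P(burglary | alarm, earthquake) = 0.320040 / 0.546360 ≈ 0.586

Pr[burglary | alarm, earthquake] ≈ 0.586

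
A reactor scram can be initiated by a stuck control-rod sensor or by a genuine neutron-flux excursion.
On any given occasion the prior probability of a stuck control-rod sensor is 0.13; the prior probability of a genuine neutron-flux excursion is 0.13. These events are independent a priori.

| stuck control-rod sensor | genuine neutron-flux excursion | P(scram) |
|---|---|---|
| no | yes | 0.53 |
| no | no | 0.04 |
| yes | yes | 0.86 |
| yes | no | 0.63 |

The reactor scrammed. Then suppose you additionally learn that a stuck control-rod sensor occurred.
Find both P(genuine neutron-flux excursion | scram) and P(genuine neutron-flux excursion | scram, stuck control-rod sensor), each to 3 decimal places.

Enumerate the 4 (stuck control-rod sensor, genuine neutron-flux excursion) configurations and weight by the priors:
  P(scram) = 0.04×0.87×0.87 + 0.53×0.87×0.13 + 0.63×0.13×0.87 + 0.86×0.13×0.13
        = 0.030276 + 0.059943 + 0.071253 + 0.014534 = 0.176006
Keeping only the genuine neutron-flux excursion-present terms gives 0.074477, so
  P(genuine neutron-flux excursion | scram) = 0.074477 / 0.176006 ≈ 0.423

Now also conditioning on stuck control-rod sensor=true:
Enumerate both values of genuine neutron-flux excursion and weight by the priors:
  P(scram | stuck control-rod sensor) = 0.63*0.87 + 0.86*0.13
        = 0.548100 + 0.111800 = 0.659900
Keeping only the genuine neutron-flux excursion-present terms gives 0.111800, so
  P(genuine neutron-flux excursion | scram, stuck control-rod sensor) = 0.111800 / 0.659900 ≈ 0.169

P(genuine neutron-flux excursion | scram) ≈ 0.423; P(genuine neutron-flux excursion | scram, stuck control-rod sensor) ≈ 0.169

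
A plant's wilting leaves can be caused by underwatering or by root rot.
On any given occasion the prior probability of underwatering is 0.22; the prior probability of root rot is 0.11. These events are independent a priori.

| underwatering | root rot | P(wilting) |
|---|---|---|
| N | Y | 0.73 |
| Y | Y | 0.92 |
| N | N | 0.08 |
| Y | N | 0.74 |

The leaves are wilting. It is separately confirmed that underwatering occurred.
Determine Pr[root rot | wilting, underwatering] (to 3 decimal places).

P(wilting | underwatering) = 0.74·0.89 + 0.92·0.11 = 0.658600 + 0.101200 = 0.759800
Of this, 0.101200 comes from 0.92·0.11 (the root rot=true cases).
So P(root rot | wilting, underwatering) = 0.101200/0.759800 ≈ 0.133.

Pr[root rot | wilting, underwatering] ≈ 0.133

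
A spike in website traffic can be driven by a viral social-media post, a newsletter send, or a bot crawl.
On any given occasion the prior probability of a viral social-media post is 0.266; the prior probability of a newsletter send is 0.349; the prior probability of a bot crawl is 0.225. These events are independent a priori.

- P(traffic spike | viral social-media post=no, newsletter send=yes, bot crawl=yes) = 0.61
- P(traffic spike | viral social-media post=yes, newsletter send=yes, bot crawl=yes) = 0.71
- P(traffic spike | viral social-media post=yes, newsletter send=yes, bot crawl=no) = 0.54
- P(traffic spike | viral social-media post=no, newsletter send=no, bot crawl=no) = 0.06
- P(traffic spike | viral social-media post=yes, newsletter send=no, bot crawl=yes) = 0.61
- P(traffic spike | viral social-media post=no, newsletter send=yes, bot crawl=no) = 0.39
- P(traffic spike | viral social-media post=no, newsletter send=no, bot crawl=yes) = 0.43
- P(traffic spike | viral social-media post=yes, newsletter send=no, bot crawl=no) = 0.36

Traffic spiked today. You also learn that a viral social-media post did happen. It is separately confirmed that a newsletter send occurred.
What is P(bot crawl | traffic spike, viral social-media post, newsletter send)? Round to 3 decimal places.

Numerator (weight on configurations with bot crawl): 0.71·0.225 = 0.159750
Denominator P(traffic spike | viral social-media post, newsletter send): 0.54·0.775 + 0.71·0.225 = 0.578250
Posterior = 0.159750 / 0.578250 ≈ 0.276

P(bot crawl | traffic spike, viral social-media post, newsletter send) ≈ 0.276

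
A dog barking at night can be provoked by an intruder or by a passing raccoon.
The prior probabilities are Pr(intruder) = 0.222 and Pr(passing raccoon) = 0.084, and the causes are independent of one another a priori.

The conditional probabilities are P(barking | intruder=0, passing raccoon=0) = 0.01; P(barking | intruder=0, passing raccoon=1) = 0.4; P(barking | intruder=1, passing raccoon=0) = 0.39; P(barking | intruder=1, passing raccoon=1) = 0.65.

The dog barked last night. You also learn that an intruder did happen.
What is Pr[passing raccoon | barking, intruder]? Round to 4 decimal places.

Pr[passing raccoon | barking, intruder] ≈ 0.1326

Numerator (weight on configurations with passing raccoon): 0.65×0.084 = 0.054600
Normalizer over all consistent configurations: 0.39×0.916 + 0.65×0.084 = 0.411840
Posterior = 0.054600 / 0.411840 ≈ 0.1326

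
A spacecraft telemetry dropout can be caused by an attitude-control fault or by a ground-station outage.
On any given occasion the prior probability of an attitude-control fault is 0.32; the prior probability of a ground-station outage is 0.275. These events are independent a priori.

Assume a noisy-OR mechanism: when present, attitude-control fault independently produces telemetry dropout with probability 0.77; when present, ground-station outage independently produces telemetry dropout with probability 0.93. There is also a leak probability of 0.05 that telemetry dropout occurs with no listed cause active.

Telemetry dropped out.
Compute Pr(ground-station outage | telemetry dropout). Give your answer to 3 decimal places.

Pr(ground-station outage | telemetry dropout) ≈ 0.559

Under noisy-OR, P(telemetry dropout | causes) = 1 − (1−0.05)·∏(1−qᵢ) over the active causes.
P(telemetry dropout) = 0.05×0.68×0.725 + 0.9335×0.68×0.275 + 0.7815×0.32×0.725 + 0.984705×0.32×0.275 = 0.024650 + 0.174565 + 0.181308 + 0.086654 = 0.467177
The ground-station outage-present share is 0.174565 + 0.086654 = 0.261219.
P(ground-station outage | telemetry dropout) = 0.261219 / 0.467177 ≈ 0.559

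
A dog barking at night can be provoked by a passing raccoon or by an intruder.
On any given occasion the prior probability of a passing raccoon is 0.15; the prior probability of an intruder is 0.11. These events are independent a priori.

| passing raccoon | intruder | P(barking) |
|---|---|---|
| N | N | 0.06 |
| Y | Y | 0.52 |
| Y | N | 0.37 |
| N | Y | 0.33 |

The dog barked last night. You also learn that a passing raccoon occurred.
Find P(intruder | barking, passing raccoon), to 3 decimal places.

P(intruder | barking, passing raccoon) ≈ 0.148

P(barking | passing raccoon) = 0.37×0.89 + 0.52×0.11 = 0.329300 + 0.057200 = 0.386500
Of this, 0.057200 comes from 0.52×0.11 (the intruder=true cases).
Hence the posterior is 0.057200/0.386500 ≈ 0.148.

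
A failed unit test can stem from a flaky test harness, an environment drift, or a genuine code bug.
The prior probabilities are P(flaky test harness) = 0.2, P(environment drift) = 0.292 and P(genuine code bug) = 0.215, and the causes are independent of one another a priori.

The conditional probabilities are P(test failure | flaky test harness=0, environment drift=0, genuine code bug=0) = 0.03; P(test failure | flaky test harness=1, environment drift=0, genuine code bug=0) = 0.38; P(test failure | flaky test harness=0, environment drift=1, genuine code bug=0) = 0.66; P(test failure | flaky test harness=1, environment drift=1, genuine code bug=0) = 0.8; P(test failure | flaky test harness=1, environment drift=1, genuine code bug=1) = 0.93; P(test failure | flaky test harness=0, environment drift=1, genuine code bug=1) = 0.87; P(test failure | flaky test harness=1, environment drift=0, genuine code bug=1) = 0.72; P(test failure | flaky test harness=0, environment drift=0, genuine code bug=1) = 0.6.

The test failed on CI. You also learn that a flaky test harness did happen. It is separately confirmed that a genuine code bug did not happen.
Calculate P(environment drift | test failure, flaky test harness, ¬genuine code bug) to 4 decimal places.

P(environment drift | test failure, flaky test harness, ¬genuine code bug) ≈ 0.4647

By total probability over both values of environment drift:
  P(test failure | flaky test harness, ¬genuine code bug) = 0.38*0.708 + 0.8*0.292
        = 0.269040 + 0.233600 = 0.502640
Keeping only the environment drift-present terms gives 0.233600, so
  P(environment drift | test failure, flaky test harness, ¬genuine code bug) = 0.233600 / 0.502640 ≈ 0.4647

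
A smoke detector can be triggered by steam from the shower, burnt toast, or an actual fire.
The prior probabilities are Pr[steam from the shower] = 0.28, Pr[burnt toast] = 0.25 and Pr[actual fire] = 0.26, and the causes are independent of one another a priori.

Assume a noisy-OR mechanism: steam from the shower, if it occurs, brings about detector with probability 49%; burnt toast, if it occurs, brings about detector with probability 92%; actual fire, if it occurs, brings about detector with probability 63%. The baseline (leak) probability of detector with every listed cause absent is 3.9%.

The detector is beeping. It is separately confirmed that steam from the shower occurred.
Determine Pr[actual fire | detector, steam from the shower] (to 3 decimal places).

Pr[actual fire | detector, steam from the shower] ≈ 0.327

Under noisy-OR, P(detector | causes) = 1 − (1−0.039)·∏(1−qᵢ) over the active causes.
Enumerate the 4 (burnt toast, actual fire) configurations and weight by the priors:
  P(detector | steam from the shower) = 0.50989*0.75*0.74 + 0.818659*0.75*0.26 + 0.960791*0.25*0.74 + 0.985493*0.25*0.26
        = 0.282989 + 0.159639 + 0.177746 + 0.064057 = 0.684431
Keeping only the actual fire-present terms gives 0.223696, so
  P(actual fire | detector, steam from the shower) = 0.223696 / 0.684431 ≈ 0.327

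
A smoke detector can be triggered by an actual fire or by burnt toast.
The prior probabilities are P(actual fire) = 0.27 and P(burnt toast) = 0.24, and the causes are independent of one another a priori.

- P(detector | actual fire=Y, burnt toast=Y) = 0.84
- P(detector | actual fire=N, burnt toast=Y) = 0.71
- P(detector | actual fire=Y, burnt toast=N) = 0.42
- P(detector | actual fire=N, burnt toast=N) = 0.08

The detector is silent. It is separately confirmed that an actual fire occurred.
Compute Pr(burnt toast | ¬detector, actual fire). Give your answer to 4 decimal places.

Pr(burnt toast | ¬detector, actual fire) ≈ 0.0801

Numerator (weight on configurations with burnt toast): 0.16*0.24 = 0.038400
Normalizer over all consistent configurations: 0.58*0.76 + 0.16*0.24 = 0.479200
P(burnt toast | ¬detector, actual fire) = 0.038400/0.479200 ≈ 0.0801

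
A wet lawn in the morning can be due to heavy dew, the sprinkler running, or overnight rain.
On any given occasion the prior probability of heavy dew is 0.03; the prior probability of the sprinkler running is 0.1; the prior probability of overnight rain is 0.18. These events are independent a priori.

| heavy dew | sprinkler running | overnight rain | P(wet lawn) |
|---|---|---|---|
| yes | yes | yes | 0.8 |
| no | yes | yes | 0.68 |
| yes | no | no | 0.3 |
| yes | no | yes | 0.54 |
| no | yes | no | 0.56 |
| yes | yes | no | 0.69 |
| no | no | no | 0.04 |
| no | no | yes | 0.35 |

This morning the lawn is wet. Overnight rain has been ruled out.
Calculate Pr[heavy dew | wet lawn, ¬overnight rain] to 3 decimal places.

Pr[heavy dew | wet lawn, ¬overnight rain] ≈ 0.102

P(wet lawn | ¬overnight rain) = 0.04·0.97·0.9 + 0.56·0.97·0.1 + 0.3·0.03·0.9 + 0.69·0.03·0.1 = 0.034920 + 0.054320 + 0.008100 + 0.002070 = 0.099410
Of this, 0.010170 comes from 0.008100 + 0.002070 (the heavy dew=true cases).
Hence the posterior is 0.010170/0.099410 ≈ 0.102.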